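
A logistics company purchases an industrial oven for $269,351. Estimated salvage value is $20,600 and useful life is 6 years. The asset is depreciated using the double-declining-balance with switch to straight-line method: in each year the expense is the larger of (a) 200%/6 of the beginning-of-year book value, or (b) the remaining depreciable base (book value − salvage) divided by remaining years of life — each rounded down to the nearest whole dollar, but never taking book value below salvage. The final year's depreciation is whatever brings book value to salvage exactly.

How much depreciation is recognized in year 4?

$26,602

Depreciable base = $269,351 − $20,600 = $248,751.
Year 1: DB = ⌊$269,351 × 200%/6⌋ = $89,783; SL = ⌊$248,751/6⌋ = $41,458 → take DB $89,783. Book value $179,568.
Year 2: DB = ⌊$179,568 × 200%/6⌋ = $59,856; SL = ⌊$158,968/5⌋ = $31,793 → take DB $59,856. Book value $119,712.
Year 3: DB = ⌊$119,712 × 200%/6⌋ = $39,904; SL = ⌊$99,112/4⌋ = $24,778 → take DB $39,904. Book value $79,808.
Year 4: DB = ⌊$79,808 × 200%/6⌋ = $26,602; SL = ⌊$59,208/3⌋ = $19,736 → take DB $26,602. Book value $53,206.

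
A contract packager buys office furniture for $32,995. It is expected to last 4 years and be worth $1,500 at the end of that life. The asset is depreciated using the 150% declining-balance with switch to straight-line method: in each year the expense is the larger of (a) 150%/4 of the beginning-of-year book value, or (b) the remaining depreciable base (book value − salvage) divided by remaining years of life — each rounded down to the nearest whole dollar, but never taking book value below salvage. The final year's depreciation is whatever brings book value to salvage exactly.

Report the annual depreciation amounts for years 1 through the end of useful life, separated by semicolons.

$12,373; $7,733; $5,694; $5,695

Depreciable base = $32,995 − $1,500 = $31,495.
Year 1: DB = ⌊$32,995 × 150%/4⌋ = $12,373; SL = ⌊$31,495/4⌋ = $7,873 → take DB $12,373. Book value $20,622.
Year 2: DB = ⌊$20,622 × 150%/4⌋ = $7,733; SL = ⌊$19,122/3⌋ = $6,374 → take DB $7,733. Book value $12,889.
Year 3: DB = ⌊$12,889 × 150%/4⌋ = $4,833; SL = ⌊$11,389/2⌋ = $5,694 → take SL $5,694. Book value $7,195.
Year 4 (final): $7,195 − $1,500 = $5,695. Book value $1,500.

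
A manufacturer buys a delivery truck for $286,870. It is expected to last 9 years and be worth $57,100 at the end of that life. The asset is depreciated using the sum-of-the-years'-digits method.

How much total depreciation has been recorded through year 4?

$153,180

Depreciable base = $286,870 − $57,100 = $229,770.
Sum of the years' digits = 9+8+7+6+5+4+3+2+1 = 45.
Year 1: $229,770 × 9/45 = $45,954. Book value $240,916.
Year 2: $229,770 × 8/45 = $40,848. Book value $200,068.
Year 3: $229,770 × 7/45 = $35,742. Book value $164,326.
Year 4: $229,770 × 6/45 = $30,636. Book value $133,690.
Accumulated through year 4 = $286,870 − $133,690 = $153,180.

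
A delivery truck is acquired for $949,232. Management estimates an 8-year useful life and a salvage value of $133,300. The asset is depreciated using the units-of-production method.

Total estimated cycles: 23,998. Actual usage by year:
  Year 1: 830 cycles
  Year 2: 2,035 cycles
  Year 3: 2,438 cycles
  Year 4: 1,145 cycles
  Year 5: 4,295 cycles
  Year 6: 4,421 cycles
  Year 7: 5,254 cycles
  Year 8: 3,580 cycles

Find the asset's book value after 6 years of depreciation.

$433,656

Depreciable base = $949,232 − $133,300 = $815,932.
Rate = $815,932 / 23,998 cycles = $34 per cycle.
Year 1: 830 × $34 = $28,220. Book value $921,012.
Year 2: 2,035 × $34 = $69,190. Book value $851,822.
Year 3: 2,438 × $34 = $82,892. Book value $768,930.
Year 4: 1,145 × $34 = $38,930. Book value $730,000.
Year 5: 4,295 × $34 = $146,030. Book value $583,970.
Year 6: 4,421 × $34 = $150,314. Book value $433,656.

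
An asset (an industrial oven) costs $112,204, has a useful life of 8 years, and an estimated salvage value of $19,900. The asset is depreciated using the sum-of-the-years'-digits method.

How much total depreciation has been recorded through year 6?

$84,612

Depreciable base = $112,204 − $19,900 = $92,304.
Sum of the years' digits = 8+7+6+5+4+3+2+1 = 36.
Year 1: $92,304 × 8/36 = $20,512. Book value $91,692.
Year 2: $92,304 × 7/36 = $17,948. Book value $73,744.
Year 3: $92,304 × 6/36 = $15,384. Book value $58,360.
Year 4: $92,304 × 5/36 = $12,820. Book value $45,540.
Year 5: $92,304 × 4/36 = $10,256. Book value $35,284.
Year 6: $92,304 × 3/36 = $7,692. Book value $27,592.
Accumulated through year 6 = $112,204 − $27,592 = $84,612.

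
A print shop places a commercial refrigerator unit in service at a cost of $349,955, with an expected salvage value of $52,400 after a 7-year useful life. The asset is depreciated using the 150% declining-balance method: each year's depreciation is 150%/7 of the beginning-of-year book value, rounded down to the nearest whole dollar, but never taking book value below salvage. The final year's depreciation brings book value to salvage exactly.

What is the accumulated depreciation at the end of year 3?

Depreciable base = $349,955 − $52,400 = $297,555.
Year 1: ⌊$349,955 × 150%/7⌋ = $74,990. Book value $274,965.
Year 2: ⌊$274,965 × 150%/7⌋ = $58,921. Book value $216,044.
Year 3: ⌊$216,044 × 150%/7⌋ = $46,295. Book value $169,749.
Accumulated through year 3 = $349,955 − $169,749 = $180,206.

$180,206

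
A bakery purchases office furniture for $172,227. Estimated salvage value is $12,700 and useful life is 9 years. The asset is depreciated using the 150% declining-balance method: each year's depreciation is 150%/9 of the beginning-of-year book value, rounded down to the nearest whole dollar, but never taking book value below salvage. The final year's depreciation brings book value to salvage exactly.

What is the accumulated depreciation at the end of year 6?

Depreciable base = $172,227 − $12,700 = $159,527.
Year 1: ⌊$172,227 × 150%/9⌋ = $28,704. Book value $143,523.
Year 2: ⌊$143,523 × 150%/9⌋ = $23,920. Book value $119,603.
Year 3: ⌊$119,603 × 150%/9⌋ = $19,933. Book value $99,670.
Year 4: ⌊$99,670 × 150%/9⌋ = $16,611. Book value $83,059.
Year 5: ⌊$83,059 × 150%/9⌋ = $13,843. Book value $69,216.
Year 6: ⌊$69,216 × 150%/9⌋ = $11,536. Book value $57,680.
Accumulated through year 6 = $172,227 − $57,680 = $114,547.

$114,547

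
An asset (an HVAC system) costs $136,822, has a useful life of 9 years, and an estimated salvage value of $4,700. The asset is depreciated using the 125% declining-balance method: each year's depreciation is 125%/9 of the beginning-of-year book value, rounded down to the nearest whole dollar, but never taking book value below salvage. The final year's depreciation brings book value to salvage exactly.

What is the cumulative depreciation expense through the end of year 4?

Depreciable base = $136,822 − $4,700 = $132,122.
Year 1: ⌊$136,822 × 125%/9⌋ = $19,003. Book value $117,819.
Year 2: ⌊$117,819 × 125%/9⌋ = $16,363. Book value $101,456.
Year 3: ⌊$101,456 × 125%/9⌋ = $14,091. Book value $87,365.
Year 4: ⌊$87,365 × 125%/9⌋ = $12,134. Book value $75,231.
Accumulated through year 4 = $136,822 − $75,231 = $61,591.

$61,591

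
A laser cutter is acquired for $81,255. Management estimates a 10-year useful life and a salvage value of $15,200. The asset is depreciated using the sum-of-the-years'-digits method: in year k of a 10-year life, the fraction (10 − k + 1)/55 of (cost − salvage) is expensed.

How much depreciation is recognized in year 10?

Depreciable base = $81,255 − $15,200 = $66,055.
Sum of the years' digits = 10+9+8+7+6+5+4+3+2+1 = 55.
Year 1: $66,055 × 10/55 = $12,010. Book value $69,245.
Year 2: $66,055 × 9/55 = $10,809. Book value $58,436.
Year 3: $66,055 × 8/55 = $9,608. Book value $48,828.
Year 4: $66,055 × 7/55 = $8,407. Book value $40,421.
Year 5: $66,055 × 6/55 = $7,206. Book value $33,215.
Year 6: $66,055 × 5/55 = $6,005. Book value $27,210.
Year 7: $66,055 × 4/55 = $4,804. Book value $22,406.
Year 8: $66,055 × 3/55 = $3,603. Book value $18,803.
Year 9: $66,055 × 2/55 = $2,402. Book value $16,401.
Year 10: $66,055 × 1/55 = $1,201. Book value $15,200.

$1,201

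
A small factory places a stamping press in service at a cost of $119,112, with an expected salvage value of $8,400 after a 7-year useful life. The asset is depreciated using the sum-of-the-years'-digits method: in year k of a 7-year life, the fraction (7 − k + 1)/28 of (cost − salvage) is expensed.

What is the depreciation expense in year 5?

Depreciable base = $119,112 − $8,400 = $110,712.
Sum of the years' digits = 7+6+5+4+3+2+1 = 28.
Year 1: $110,712 × 7/28 = $27,678. Book value $91,434.
Year 2: $110,712 × 6/28 = $23,724. Book value $67,710.
Year 3: $110,712 × 5/28 = $19,770. Book value $47,940.
Year 4: $110,712 × 4/28 = $15,816. Book value $32,124.
Year 5: $110,712 × 3/28 = $11,862. Book value $20,262.

$11,862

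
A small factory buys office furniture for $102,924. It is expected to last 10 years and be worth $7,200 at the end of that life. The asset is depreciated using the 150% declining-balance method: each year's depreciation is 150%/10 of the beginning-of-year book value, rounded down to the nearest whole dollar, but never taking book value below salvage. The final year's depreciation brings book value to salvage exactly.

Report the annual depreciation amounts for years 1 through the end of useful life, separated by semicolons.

Depreciable base = $102,924 − $7,200 = $95,724.
Year 1: ⌊$102,924 × 150%/10⌋ = $15,438. Book value $87,486.
Year 2: ⌊$87,486 × 150%/10⌋ = $13,122. Book value $74,364.
Year 3: ⌊$74,364 × 150%/10⌋ = $11,154. Book value $63,210.
Year 4: ⌊$63,210 × 150%/10⌋ = $9,481. Book value $53,729.
Year 5: ⌊$53,729 × 150%/10⌋ = $8,059. Book value $45,670.
Year 6: ⌊$45,670 × 150%/10⌋ = $6,850. Book value $38,820.
Year 7: ⌊$38,820 × 150%/10⌋ = $5,823. Book value $32,997.
Year 8: ⌊$32,997 × 150%/10⌋ = $4,949. Book value $28,048.
Year 9: ⌊$28,048 × 150%/10⌋ = $4,207. Book value $23,841.
Year 10 (final): $23,841 − $7,200 = $16,641. Book value $7,200.

$15,438; $13,122; $11,154; $9,481; $8,059; $6,850; $5,823; $4,949; $4,207; $16,641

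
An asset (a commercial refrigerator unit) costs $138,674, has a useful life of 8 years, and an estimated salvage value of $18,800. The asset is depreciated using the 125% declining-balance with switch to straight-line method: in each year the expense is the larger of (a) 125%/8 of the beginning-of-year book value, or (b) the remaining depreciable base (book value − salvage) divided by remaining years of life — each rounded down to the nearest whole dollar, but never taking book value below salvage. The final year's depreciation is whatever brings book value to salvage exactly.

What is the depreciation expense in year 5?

$12,871

Depreciable base = $138,674 − $18,800 = $119,874.
Year 1: DB = ⌊$138,674 × 125%/8⌋ = $21,667; SL = ⌊$119,874/8⌋ = $14,984 → take DB $21,667. Book value $117,007.
Year 2: DB = ⌊$117,007 × 125%/8⌋ = $18,282; SL = ⌊$98,207/7⌋ = $14,029 → take DB $18,282. Book value $98,725.
Year 3: DB = ⌊$98,725 × 125%/8⌋ = $15,425; SL = ⌊$79,925/6⌋ = $13,320 → take DB $15,425. Book value $83,300.
Year 4: DB = ⌊$83,300 × 125%/8⌋ = $13,015; SL = ⌊$64,500/5⌋ = $12,900 → take DB $13,015. Book value $70,285.
Year 5: DB = ⌊$70,285 × 125%/8⌋ = $10,982; SL = ⌊$51,485/4⌋ = $12,871 → take SL $12,871. Book value $57,414.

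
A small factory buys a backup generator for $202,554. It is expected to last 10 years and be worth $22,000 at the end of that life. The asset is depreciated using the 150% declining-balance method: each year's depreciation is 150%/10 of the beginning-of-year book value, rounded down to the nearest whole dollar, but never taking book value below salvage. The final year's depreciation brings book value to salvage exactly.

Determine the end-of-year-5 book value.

$89,876

Depreciable base = $202,554 − $22,000 = $180,554.
Year 1: ⌊$202,554 × 150%/10⌋ = $30,383. Book value $172,171.
Year 2: ⌊$172,171 × 150%/10⌋ = $25,825. Book value $146,346.
Year 3: ⌊$146,346 × 150%/10⌋ = $21,951. Book value $124,395.
Year 4: ⌊$124,395 × 150%/10⌋ = $18,659. Book value $105,736.
Year 5: ⌊$105,736 × 150%/10⌋ = $15,860. Book value $89,876.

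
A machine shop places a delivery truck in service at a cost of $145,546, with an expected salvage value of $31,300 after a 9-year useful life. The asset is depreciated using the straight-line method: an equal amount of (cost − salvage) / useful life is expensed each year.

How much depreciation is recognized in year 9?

Depreciable base = $145,546 − $31,300 = $114,246.
Annual expense = $114,246 / 9 = $12,694.

$12,694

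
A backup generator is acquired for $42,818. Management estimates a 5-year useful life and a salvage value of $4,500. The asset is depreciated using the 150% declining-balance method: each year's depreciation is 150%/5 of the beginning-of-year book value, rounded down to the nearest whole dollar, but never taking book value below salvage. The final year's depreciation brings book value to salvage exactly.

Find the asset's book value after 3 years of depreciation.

$14,688

Depreciable base = $42,818 − $4,500 = $38,318.
Year 1: ⌊$42,818 × 150%/5⌋ = $12,845. Book value $29,973.
Year 2: ⌊$29,973 × 150%/5⌋ = $8,991. Book value $20,982.
Year 3: ⌊$20,982 × 150%/5⌋ = $6,294. Book value $14,688.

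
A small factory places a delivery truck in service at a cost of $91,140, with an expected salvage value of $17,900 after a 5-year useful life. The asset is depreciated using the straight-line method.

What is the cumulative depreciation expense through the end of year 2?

$29,296

Depreciable base = $91,140 − $17,900 = $73,240.
Annual expense = $73,240 / 5 = $14,648.
End of year 1: book value $76,492.
End of year 2: book value $61,844.
Accumulated through year 2 = $91,140 − $61,844 = $29,296.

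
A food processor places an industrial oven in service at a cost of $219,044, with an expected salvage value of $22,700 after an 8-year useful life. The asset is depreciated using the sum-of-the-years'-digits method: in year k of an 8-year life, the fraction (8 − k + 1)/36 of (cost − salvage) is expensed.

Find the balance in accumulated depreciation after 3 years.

$114,534

Depreciable base = $219,044 − $22,700 = $196,344.
Sum of the years' digits = 8+7+6+5+4+3+2+1 = 36.
Year 1: $196,344 × 8/36 = $43,632. Book value $175,412.
Year 2: $196,344 × 7/36 = $38,178. Book value $137,234.
Year 3: $196,344 × 6/36 = $32,724. Book value $104,510.
Accumulated through year 3 = $219,044 − $104,510 = $114,534.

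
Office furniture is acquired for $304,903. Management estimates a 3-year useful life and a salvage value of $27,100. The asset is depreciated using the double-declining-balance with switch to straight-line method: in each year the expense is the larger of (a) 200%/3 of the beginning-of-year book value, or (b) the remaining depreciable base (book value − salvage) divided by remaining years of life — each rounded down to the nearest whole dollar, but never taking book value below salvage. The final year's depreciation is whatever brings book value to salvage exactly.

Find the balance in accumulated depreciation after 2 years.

$271,024

Depreciable base = $304,903 − $27,100 = $277,803.
Year 1: DB = ⌊$304,903 × 200%/3⌋ = $203,268; SL = ⌊$277,803/3⌋ = $92,601 → take DB $203,268. Book value $101,635.
Year 2: DB = ⌊$101,635 × 200%/3⌋ = $67,756; SL = ⌊$74,535/2⌋ = $37,267 → take DB $67,756. Book value $33,879.
Accumulated through year 2 = $304,903 − $33,879 = $271,024.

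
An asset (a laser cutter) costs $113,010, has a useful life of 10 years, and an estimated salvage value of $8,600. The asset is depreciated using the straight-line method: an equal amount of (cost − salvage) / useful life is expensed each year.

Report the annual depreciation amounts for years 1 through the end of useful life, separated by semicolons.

$10,441; $10,441; $10,441; $10,441; $10,441; $10,441; $10,441; $10,441; $10,441; $10,441

Depreciable base = $113,010 − $8,600 = $104,410.
Annual expense = $104,410 / 10 = $10,441.
End of year 1: book value $102,569.
End of year 2: book value $92,128.
End of year 3: book value $81,687.
End of year 4: book value $71,246.
End of year 5: book value $60,805.
End of year 6: book value $50,364.
End of year 7: book value $39,923.
End of year 8: book value $29,482.
End of year 9: book value $19,041.
End of year 10: book value $8,600.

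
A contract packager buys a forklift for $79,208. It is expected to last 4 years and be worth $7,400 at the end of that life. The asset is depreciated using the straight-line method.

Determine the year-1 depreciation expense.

Depreciable base = $79,208 − $7,400 = $71,808.
Annual expense = $71,808 / 4 = $17,952.

$17,952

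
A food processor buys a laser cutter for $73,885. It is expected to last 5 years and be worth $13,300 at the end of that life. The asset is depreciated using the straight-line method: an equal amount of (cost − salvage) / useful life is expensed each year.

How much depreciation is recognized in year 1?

Depreciable base = $73,885 − $13,300 = $60,585.
Annual expense = $60,585 / 5 = $12,117.

$12,117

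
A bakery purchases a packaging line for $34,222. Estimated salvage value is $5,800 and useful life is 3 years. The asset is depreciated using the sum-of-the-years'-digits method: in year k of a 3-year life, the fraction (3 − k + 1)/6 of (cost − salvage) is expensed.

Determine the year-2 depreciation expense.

$9,474

Depreciable base = $34,222 − $5,800 = $28,422.
Sum of the years' digits = 3+2+1 = 6.
Year 1: $28,422 × 3/6 = $14,211. Book value $20,011.
Year 2: $28,422 × 2/6 = $9,474. Book value $10,537.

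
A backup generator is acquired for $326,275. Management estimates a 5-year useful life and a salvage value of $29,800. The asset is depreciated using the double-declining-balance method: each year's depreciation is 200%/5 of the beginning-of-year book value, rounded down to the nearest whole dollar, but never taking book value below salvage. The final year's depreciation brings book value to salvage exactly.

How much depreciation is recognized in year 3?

Depreciable base = $326,275 − $29,800 = $296,475.
Year 1: ⌊$326,275 × 200%/5⌋ = $130,510. Book value $195,765.
Year 2: ⌊$195,765 × 200%/5⌋ = $78,306. Book value $117,459.
Year 3: ⌊$117,459 × 200%/5⌋ = $46,983. Book value $70,476.

$46,983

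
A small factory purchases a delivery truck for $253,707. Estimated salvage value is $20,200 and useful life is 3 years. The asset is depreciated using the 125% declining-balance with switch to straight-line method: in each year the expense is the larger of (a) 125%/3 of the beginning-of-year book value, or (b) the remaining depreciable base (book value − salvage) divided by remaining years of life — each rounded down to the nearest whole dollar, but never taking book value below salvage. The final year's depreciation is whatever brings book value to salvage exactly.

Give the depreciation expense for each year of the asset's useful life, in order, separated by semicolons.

Depreciable base = $253,707 − $20,200 = $233,507.
Year 1: DB = ⌊$253,707 × 125%/3⌋ = $105,711; SL = ⌊$233,507/3⌋ = $77,835 → take DB $105,711. Book value $147,996.
Year 2: DB = ⌊$147,996 × 125%/3⌋ = $61,665; SL = ⌊$127,796/2⌋ = $63,898 → take SL $63,898. Book value $84,098.
Year 3 (final): $84,098 − $20,200 = $63,898. Book value $20,200.

$105,711; $63,898; $63,898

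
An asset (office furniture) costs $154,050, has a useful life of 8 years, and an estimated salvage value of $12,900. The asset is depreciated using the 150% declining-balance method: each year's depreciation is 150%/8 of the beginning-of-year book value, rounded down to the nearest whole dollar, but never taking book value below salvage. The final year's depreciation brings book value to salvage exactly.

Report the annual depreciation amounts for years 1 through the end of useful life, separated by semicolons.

Depreciable base = $154,050 − $12,900 = $141,150.
Year 1: ⌊$154,050 × 150%/8⌋ = $28,884. Book value $125,166.
Year 2: ⌊$125,166 × 150%/8⌋ = $23,468. Book value $101,698.
Year 3: ⌊$101,698 × 150%/8⌋ = $19,068. Book value $82,630.
Year 4: ⌊$82,630 × 150%/8⌋ = $15,493. Book value $67,137.
Year 5: ⌊$67,137 × 150%/8⌋ = $12,588. Book value $54,549.
Year 6: ⌊$54,549 × 150%/8⌋ = $10,227. Book value $44,322.
Year 7: ⌊$44,322 × 150%/8⌋ = $8,310. Book value $36,012.
Year 8 (final): $36,012 − $12,900 = $23,112. Book value $12,900.

$28,884; $23,468; $19,068; $15,493; $12,588; $10,227; $8,310; $23,112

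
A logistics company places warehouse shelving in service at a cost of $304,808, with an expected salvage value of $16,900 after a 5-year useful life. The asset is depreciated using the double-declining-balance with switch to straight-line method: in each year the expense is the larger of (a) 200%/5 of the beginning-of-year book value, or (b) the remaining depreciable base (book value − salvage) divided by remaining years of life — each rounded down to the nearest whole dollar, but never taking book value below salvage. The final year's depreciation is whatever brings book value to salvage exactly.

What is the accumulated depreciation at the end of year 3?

$238,969

Depreciable base = $304,808 − $16,900 = $287,908.
Year 1: DB = ⌊$304,808 × 200%/5⌋ = $121,923; SL = ⌊$287,908/5⌋ = $57,581 → take DB $121,923. Book value $182,885.
Year 2: DB = ⌊$182,885 × 200%/5⌋ = $73,154; SL = ⌊$165,985/4⌋ = $41,496 → take DB $73,154. Book value $109,731.
Year 3: DB = ⌊$109,731 × 200%/5⌋ = $43,892; SL = ⌊$92,831/3⌋ = $30,943 → take DB $43,892. Book value $65,839.
Accumulated through year 3 = $304,808 − $65,839 = $238,969.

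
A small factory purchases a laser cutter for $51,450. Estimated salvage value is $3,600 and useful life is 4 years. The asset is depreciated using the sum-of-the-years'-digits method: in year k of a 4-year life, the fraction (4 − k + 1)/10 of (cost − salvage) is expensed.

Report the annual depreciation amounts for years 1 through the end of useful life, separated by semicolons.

Depreciable base = $51,450 − $3,600 = $47,850.
Sum of the years' digits = 4+3+2+1 = 10.
Year 1: $47,850 × 4/10 = $19,140. Book value $32,310.
Year 2: $47,850 × 3/10 = $14,355. Book value $17,955.
Year 3: $47,850 × 2/10 = $9,570. Book value $8,385.
Year 4: $47,850 × 1/10 = $4,785. Book value $3,600.

$19,140; $14,355; $9,570; $4,785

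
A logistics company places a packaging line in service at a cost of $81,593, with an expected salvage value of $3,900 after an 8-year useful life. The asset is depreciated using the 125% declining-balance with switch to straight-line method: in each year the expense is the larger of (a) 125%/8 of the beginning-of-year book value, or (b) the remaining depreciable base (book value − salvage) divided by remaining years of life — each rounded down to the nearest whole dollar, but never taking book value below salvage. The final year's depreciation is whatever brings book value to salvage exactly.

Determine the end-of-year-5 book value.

Depreciable base = $81,593 − $3,900 = $77,693.
Year 1: DB = ⌊$81,593 × 125%/8⌋ = $12,748; SL = ⌊$77,693/8⌋ = $9,711 → take DB $12,748. Book value $68,845.
Year 2: DB = ⌊$68,845 × 125%/8⌋ = $10,757; SL = ⌊$64,945/7⌋ = $9,277 → take DB $10,757. Book value $58,088.
Year 3: DB = ⌊$58,088 × 125%/8⌋ = $9,076; SL = ⌊$54,188/6⌋ = $9,031 → take DB $9,076. Book value $49,012.
Year 4: DB = ⌊$49,012 × 125%/8⌋ = $7,658; SL = ⌊$45,112/5⌋ = $9,022 → take SL $9,022. Book value $39,990.
Year 5: DB = ⌊$39,990 × 125%/8⌋ = $6,248; SL = ⌊$36,090/4⌋ = $9,022 → take SL $9,022. Book value $30,968.

$30,968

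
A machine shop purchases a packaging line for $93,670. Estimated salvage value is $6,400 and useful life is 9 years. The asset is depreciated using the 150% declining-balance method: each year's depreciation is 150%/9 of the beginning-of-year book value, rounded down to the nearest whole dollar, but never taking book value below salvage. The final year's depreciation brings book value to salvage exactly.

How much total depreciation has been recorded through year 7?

$67,526

Depreciable base = $93,670 − $6,400 = $87,270.
Year 1: ⌊$93,670 × 150%/9⌋ = $15,611. Book value $78,059.
Year 2: ⌊$78,059 × 150%/9⌋ = $13,009. Book value $65,050.
Year 3: ⌊$65,050 × 150%/9⌋ = $10,841. Book value $54,209.
Year 4: ⌊$54,209 × 150%/9⌋ = $9,034. Book value $45,175.
Year 5: ⌊$45,175 × 150%/9⌋ = $7,529. Book value $37,646.
Year 6: ⌊$37,646 × 150%/9⌋ = $6,274. Book value $31,372.
Year 7: ⌊$31,372 × 150%/9⌋ = $5,228. Book value $26,144.
Accumulated through year 7 = $93,670 − $26,144 = $67,526.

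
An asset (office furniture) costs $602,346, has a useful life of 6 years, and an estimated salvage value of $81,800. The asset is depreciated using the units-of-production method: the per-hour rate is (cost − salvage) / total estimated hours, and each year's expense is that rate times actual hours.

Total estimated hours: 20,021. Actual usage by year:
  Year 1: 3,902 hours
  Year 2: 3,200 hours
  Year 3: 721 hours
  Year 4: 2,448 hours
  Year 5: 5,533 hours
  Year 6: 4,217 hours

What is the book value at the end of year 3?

Depreciable base = $602,346 − $81,800 = $520,546.
Rate = $520,546 / 20,021 hours = $26 per hour.
Year 1: 3,902 × $26 = $101,452. Book value $500,894.
Year 2: 3,200 × $26 = $83,200. Book value $417,694.
Year 3: 721 × $26 = $18,746. Book value $398,948.

$398,948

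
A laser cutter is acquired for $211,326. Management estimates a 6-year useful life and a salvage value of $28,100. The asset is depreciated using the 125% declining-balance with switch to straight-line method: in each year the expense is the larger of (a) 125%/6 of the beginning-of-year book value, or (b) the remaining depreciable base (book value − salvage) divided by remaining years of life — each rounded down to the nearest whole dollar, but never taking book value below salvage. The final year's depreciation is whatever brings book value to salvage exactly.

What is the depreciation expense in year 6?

$25,585

Depreciable base = $211,326 − $28,100 = $183,226.
Year 1: DB = ⌊$211,326 × 125%/6⌋ = $44,026; SL = ⌊$183,226/6⌋ = $30,537 → take DB $44,026. Book value $167,300.
Year 2: DB = ⌊$167,300 × 125%/6⌋ = $34,854; SL = ⌊$139,200/5⌋ = $27,840 → take DB $34,854. Book value $132,446.
Year 3: DB = ⌊$132,446 × 125%/6⌋ = $27,592; SL = ⌊$104,346/4⌋ = $26,086 → take DB $27,592. Book value $104,854.
Year 4: DB = ⌊$104,854 × 125%/6⌋ = $21,844; SL = ⌊$76,754/3⌋ = $25,584 → take SL $25,584. Book value $79,270.
Year 5: DB = ⌊$79,270 × 125%/6⌋ = $16,514; SL = ⌊$51,170/2⌋ = $25,585 → take SL $25,585. Book value $53,685.
Year 6 (final): $53,685 − $28,100 = $25,585. Book value $28,100.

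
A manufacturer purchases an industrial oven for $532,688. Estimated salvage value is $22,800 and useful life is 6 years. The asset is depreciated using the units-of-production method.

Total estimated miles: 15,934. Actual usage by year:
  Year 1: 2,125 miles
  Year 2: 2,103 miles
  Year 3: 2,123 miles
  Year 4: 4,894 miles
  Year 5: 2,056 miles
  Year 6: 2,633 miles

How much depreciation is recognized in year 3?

$67,936

Depreciable base = $532,688 − $22,800 = $509,888.
Rate = $509,888 / 15,934 miles = $32 per mile.
Year 1: 2,125 × $32 = $68,000. Book value $464,688.
Year 2: 2,103 × $32 = $67,296. Book value $397,392.
Year 3: 2,123 × $32 = $67,936. Book value $329,456.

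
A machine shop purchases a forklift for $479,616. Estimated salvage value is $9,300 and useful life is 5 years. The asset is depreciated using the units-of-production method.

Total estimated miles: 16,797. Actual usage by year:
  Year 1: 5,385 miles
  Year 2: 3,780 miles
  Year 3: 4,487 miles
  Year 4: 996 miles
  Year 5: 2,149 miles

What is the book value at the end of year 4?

$69,472

Depreciable base = $479,616 − $9,300 = $470,316.
Rate = $470,316 / 16,797 miles = $28 per mile.
Year 1: 5,385 × $28 = $150,780. Book value $328,836.
Year 2: 3,780 × $28 = $105,840. Book value $222,996.
Year 3: 4,487 × $28 = $125,636. Book value $97,360.
Year 4: 996 × $28 = $27,888. Book value $69,472.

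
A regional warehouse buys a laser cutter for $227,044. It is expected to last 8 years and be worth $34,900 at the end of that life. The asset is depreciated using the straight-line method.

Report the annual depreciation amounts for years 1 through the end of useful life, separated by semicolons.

Depreciable base = $227,044 − $34,900 = $192,144.
Annual expense = $192,144 / 8 = $24,018.
End of year 1: book value $203,026.
End of year 2: book value $179,008.
End of year 3: book value $154,990.
End of year 4: book value $130,972.
End of year 5: book value $106,954.
End of year 6: book value $82,936.
End of year 7: book value $58,918.
End of year 8: book value $34,900.

$24,018; $24,018; $24,018; $24,018; $24,018; $24,018; $24,018; $24,018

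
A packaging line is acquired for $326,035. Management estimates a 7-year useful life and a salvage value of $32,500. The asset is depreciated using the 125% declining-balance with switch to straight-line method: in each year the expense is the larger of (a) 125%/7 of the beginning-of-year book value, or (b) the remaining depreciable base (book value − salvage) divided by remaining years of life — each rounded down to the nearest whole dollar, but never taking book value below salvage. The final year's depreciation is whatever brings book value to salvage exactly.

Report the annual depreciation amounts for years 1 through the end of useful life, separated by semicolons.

$58,220; $47,824; $39,284; $37,051; $37,052; $37,052; $37,052

Depreciable base = $326,035 − $32,500 = $293,535.
Year 1: DB = ⌊$326,035 × 125%/7⌋ = $58,220; SL = ⌊$293,535/7⌋ = $41,933 → take DB $58,220. Book value $267,815.
Year 2: DB = ⌊$267,815 × 125%/7⌋ = $47,824; SL = ⌊$235,315/6⌋ = $39,219 → take DB $47,824. Book value $219,991.
Year 3: DB = ⌊$219,991 × 125%/7⌋ = $39,284; SL = ⌊$187,491/5⌋ = $37,498 → take DB $39,284. Book value $180,707.
Year 4: DB = ⌊$180,707 × 125%/7⌋ = $32,269; SL = ⌊$148,207/4⌋ = $37,051 → take SL $37,051. Book value $143,656.
Year 5: DB = ⌊$143,656 × 125%/7⌋ = $25,652; SL = ⌊$111,156/3⌋ = $37,052 → take SL $37,052. Book value $106,604.
Year 6: DB = ⌊$106,604 × 125%/7⌋ = $19,036; SL = ⌊$74,104/2⌋ = $37,052 → take SL $37,052. Book value $69,552.
Year 7 (final): $69,552 − $32,500 = $37,052. Book value $32,500.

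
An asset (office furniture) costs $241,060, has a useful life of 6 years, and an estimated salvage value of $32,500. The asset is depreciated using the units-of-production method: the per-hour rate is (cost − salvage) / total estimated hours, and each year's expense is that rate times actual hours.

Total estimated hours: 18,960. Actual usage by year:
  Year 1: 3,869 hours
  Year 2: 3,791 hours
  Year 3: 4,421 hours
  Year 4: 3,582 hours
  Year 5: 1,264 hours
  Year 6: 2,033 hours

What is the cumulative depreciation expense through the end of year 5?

$186,197

Depreciable base = $241,060 − $32,500 = $208,560.
Rate = $208,560 / 18,960 hours = $11 per hour.
Year 1: 3,869 × $11 = $42,559. Book value $198,501.
Year 2: 3,791 × $11 = $41,701. Book value $156,800.
Year 3: 4,421 × $11 = $48,631. Book value $108,169.
Year 4: 3,582 × $11 = $39,402. Book value $68,767.
Year 5: 1,264 × $11 = $13,904. Book value $54,863.
Accumulated through year 5 = $241,060 − $54,863 = $186,197.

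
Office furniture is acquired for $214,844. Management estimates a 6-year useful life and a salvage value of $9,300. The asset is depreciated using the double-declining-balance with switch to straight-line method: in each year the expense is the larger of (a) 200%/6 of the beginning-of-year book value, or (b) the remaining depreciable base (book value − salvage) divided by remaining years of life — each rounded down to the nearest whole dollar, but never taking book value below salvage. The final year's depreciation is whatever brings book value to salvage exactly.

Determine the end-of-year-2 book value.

Depreciable base = $214,844 − $9,300 = $205,544.
Year 1: DB = ⌊$214,844 × 200%/6⌋ = $71,614; SL = ⌊$205,544/6⌋ = $34,257 → take DB $71,614. Book value $143,230.
Year 2: DB = ⌊$143,230 × 200%/6⌋ = $47,743; SL = ⌊$133,930/5⌋ = $26,786 → take DB $47,743. Book value $95,487.

$95,487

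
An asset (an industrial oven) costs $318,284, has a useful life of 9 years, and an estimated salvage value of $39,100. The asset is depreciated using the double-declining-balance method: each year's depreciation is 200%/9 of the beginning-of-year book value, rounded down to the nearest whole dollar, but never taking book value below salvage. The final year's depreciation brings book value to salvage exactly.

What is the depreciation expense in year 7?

$15,658

Depreciable base = $318,284 − $39,100 = $279,184.
Year 1: ⌊$318,284 × 200%/9⌋ = $70,729. Book value $247,555.
Year 2: ⌊$247,555 × 200%/9⌋ = $55,012. Book value $192,543.
Year 3: ⌊$192,543 × 200%/9⌋ = $42,787. Book value $149,756.
Year 4: ⌊$149,756 × 200%/9⌋ = $33,279. Book value $116,477.
Year 5: ⌊$116,477 × 200%/9⌋ = $25,883. Book value $90,594.
Year 6: ⌊$90,594 × 200%/9⌋ = $20,132. Book value $70,462.
Year 7: ⌊$70,462 × 200%/9⌋ = $15,658. Book value $54,804.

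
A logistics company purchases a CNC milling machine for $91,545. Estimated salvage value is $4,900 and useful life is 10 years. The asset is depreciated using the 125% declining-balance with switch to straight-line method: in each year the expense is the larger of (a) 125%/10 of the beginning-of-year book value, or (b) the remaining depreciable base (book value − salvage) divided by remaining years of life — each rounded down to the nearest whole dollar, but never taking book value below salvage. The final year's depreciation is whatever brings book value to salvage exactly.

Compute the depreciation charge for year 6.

Depreciable base = $91,545 − $4,900 = $86,645.
Year 1: DB = ⌊$91,545 × 125%/10⌋ = $11,443; SL = ⌊$86,645/10⌋ = $8,664 → take DB $11,443. Book value $80,102.
Year 2: DB = ⌊$80,102 × 125%/10⌋ = $10,012; SL = ⌊$75,202/9⌋ = $8,355 → take DB $10,012. Book value $70,090.
Year 3: DB = ⌊$70,090 × 125%/10⌋ = $8,761; SL = ⌊$65,190/8⌋ = $8,148 → take DB $8,761. Book value $61,329.
Year 4: DB = ⌊$61,329 × 125%/10⌋ = $7,666; SL = ⌊$56,429/7⌋ = $8,061 → take SL $8,061. Book value $53,268.
Year 5: DB = ⌊$53,268 × 125%/10⌋ = $6,658; SL = ⌊$48,368/6⌋ = $8,061 → take SL $8,061. Book value $45,207.
Year 6: DB = ⌊$45,207 × 125%/10⌋ = $5,650; SL = ⌊$40,307/5⌋ = $8,061 → take SL $8,061. Book value $37,146.

$8,061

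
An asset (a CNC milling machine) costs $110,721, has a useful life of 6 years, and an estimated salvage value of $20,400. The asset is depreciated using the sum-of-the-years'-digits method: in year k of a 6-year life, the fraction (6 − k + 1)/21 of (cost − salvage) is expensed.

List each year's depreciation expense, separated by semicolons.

Depreciable base = $110,721 − $20,400 = $90,321.
Sum of the years' digits = 6+5+4+3+2+1 = 21.
Year 1: $90,321 × 6/21 = $25,806. Book value $84,915.
Year 2: $90,321 × 5/21 = $21,505. Book value $63,410.
Year 3: $90,321 × 4/21 = $17,204. Book value $46,206.
Year 4: $90,321 × 3/21 = $12,903. Book value $33,303.
Year 5: $90,321 × 2/21 = $8,602. Book value $24,701.
Year 6: $90,321 × 1/21 = $4,301. Book value $20,400.

$25,806; $21,505; $17,204; $12,903; $8,602; $4,301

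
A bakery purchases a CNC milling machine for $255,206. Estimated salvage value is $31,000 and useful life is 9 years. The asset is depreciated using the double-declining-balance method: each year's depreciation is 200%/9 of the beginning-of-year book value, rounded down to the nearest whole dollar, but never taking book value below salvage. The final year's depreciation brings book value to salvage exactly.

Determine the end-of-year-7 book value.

Depreciable base = $255,206 − $31,000 = $224,206.
Year 1: ⌊$255,206 × 200%/9⌋ = $56,712. Book value $198,494.
Year 2: ⌊$198,494 × 200%/9⌋ = $44,109. Book value $154,385.
Year 3: ⌊$154,385 × 200%/9⌋ = $34,307. Book value $120,078.
Year 4: ⌊$120,078 × 200%/9⌋ = $26,684. Book value $93,394.
Year 5: ⌊$93,394 × 200%/9⌋ = $20,754. Book value $72,640.
Year 6: ⌊$72,640 × 200%/9⌋ = $16,142. Book value $56,498.
Year 7: ⌊$56,498 × 200%/9⌋ = $12,555. Book value $43,943.

$43,943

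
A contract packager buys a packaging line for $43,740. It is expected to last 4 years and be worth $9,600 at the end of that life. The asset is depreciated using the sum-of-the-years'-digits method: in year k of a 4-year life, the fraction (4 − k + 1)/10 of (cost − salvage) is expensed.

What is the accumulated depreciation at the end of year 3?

$30,726

Depreciable base = $43,740 − $9,600 = $34,140.
Sum of the years' digits = 4+3+2+1 = 10.
Year 1: $34,140 × 4/10 = $13,656. Book value $30,084.
Year 2: $34,140 × 3/10 = $10,242. Book value $19,842.
Year 3: $34,140 × 2/10 = $6,828. Book value $13,014.
Accumulated through year 3 = $43,740 − $13,014 = $30,726.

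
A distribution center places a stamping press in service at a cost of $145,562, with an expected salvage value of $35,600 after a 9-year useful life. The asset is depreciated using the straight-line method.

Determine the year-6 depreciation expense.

$12,218

Depreciable base = $145,562 − $35,600 = $109,962.
Annual expense = $109,962 / 9 = $12,218.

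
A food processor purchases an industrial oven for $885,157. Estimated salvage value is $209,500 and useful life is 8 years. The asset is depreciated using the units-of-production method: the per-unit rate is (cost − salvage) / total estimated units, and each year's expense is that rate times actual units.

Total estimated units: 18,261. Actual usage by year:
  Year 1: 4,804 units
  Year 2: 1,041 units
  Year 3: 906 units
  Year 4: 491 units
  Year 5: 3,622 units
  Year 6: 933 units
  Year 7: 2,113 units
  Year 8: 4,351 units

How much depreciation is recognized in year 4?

$18,167

Depreciable base = $885,157 − $209,500 = $675,657.
Rate = $675,657 / 18,261 units = $37 per unit.
Year 1: 4,804 × $37 = $177,748. Book value $707,409.
Year 2: 1,041 × $37 = $38,517. Book value $668,892.
Year 3: 906 × $37 = $33,522. Book value $635,370.
Year 4: 491 × $37 = $18,167. Book value $617,203.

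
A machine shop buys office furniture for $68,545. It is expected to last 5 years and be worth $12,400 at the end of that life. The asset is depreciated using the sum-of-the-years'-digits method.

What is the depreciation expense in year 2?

$14,972

Depreciable base = $68,545 − $12,400 = $56,145.
Sum of the years' digits = 5+4+3+2+1 = 15.
Year 1: $56,145 × 5/15 = $18,715. Book value $49,830.
Year 2: $56,145 × 4/15 = $14,972. Book value $34,858.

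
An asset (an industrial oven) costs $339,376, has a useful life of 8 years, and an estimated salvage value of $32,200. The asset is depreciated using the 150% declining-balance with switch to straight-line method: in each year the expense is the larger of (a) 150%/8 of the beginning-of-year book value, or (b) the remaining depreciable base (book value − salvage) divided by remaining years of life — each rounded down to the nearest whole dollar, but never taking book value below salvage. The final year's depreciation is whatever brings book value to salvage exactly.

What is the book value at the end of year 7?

Depreciable base = $339,376 − $32,200 = $307,176.
Year 1: DB = ⌊$339,376 × 150%/8⌋ = $63,633; SL = ⌊$307,176/8⌋ = $38,397 → take DB $63,633. Book value $275,743.
Year 2: DB = ⌊$275,743 × 150%/8⌋ = $51,701; SL = ⌊$243,543/7⌋ = $34,791 → take DB $51,701. Book value $224,042.
Year 3: DB = ⌊$224,042 × 150%/8⌋ = $42,007; SL = ⌊$191,842/6⌋ = $31,973 → take DB $42,007. Book value $182,035.
Year 4: DB = ⌊$182,035 × 150%/8⌋ = $34,131; SL = ⌊$149,835/5⌋ = $29,967 → take DB $34,131. Book value $147,904.
Year 5: DB = ⌊$147,904 × 150%/8⌋ = $27,732; SL = ⌊$115,704/4⌋ = $28,926 → take SL $28,926. Book value $118,978.
Year 6: DB = ⌊$118,978 × 150%/8⌋ = $22,308; SL = ⌊$86,778/3⌋ = $28,926 → take SL $28,926. Book value $90,052.
Year 7: DB = ⌊$90,052 × 150%/8⌋ = $16,884; SL = ⌊$57,852/2⌋ = $28,926 → take SL $28,926. Book value $61,126.

$61,126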